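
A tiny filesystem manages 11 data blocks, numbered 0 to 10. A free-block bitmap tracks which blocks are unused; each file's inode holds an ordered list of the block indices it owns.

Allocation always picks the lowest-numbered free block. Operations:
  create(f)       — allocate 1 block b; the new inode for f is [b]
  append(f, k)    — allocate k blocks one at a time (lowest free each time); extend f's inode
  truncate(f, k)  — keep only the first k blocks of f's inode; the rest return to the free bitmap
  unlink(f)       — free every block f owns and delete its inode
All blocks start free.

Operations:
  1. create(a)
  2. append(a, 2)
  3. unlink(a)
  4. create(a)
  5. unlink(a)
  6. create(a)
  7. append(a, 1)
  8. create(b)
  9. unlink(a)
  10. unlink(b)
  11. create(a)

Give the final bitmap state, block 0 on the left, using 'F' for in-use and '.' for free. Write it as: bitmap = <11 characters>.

bitmap = F..........

  1. create(a)  ⇒  F..........  {a→[0]}
  2. append(a, 2)  ⇒  FFF........  {a→[0, 1, 2]}
  3. unlink(a)  ⇒  ...........  {}
  4. create(a)  ⇒  F..........  {a→[0]}
  5. unlink(a)  ⇒  ...........  {}
  6. create(a)  ⇒  F..........  {a→[0]}
  7. append(a, 1)  ⇒  FF.........  {a→[0, 1]}
  8. create(b)  ⇒  FFF........  {a→[0, 1]; b→[2]}
  9. unlink(a)  ⇒  ..F........  {b→[2]}
  10. unlink(b)  ⇒  ...........  {}
  11. create(a)  ⇒  F..........  {a→[0]}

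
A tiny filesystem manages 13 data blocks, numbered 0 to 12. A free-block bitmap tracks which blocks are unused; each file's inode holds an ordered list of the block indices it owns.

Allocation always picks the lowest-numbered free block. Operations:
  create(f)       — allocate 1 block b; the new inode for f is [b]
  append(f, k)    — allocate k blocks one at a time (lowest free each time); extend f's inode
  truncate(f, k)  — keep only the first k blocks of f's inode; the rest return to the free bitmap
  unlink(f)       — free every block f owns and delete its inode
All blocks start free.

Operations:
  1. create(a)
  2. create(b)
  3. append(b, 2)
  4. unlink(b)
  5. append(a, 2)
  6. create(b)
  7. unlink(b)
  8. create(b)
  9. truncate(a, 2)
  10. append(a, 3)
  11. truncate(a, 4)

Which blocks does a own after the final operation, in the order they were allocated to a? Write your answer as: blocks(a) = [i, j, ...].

after create(a) → a:[0]  free=[F............]
after create(b) → a:[0], b:[1]  free=[FF...........]
after append(b, 2) → a:[0], b:[1, 2, 3]  free=[FFFF.........]
after unlink(b) → a:[0]  free=[F............]
after append(a, 2) → a:[0, 1, 2]  free=[FFF..........]
after create(b) → a:[0, 1, 2], b:[3]  free=[FFFF.........]
after unlink(b) → a:[0, 1, 2]  free=[FFF..........]
after create(b) → a:[0, 1, 2], b:[3]  free=[FFFF.........]
after truncate(a, 2) → a:[0, 1], b:[3]  free=[FF.F.........]
after append(a, 3) → a:[0, 1, 2, 4, 5], b:[3]  free=[FFFFFF.......]
after truncate(a, 4) → a:[0, 1, 2, 4], b:[3]  free=[FFFFF........]

blocks(a) = [0, 1, 2, 4]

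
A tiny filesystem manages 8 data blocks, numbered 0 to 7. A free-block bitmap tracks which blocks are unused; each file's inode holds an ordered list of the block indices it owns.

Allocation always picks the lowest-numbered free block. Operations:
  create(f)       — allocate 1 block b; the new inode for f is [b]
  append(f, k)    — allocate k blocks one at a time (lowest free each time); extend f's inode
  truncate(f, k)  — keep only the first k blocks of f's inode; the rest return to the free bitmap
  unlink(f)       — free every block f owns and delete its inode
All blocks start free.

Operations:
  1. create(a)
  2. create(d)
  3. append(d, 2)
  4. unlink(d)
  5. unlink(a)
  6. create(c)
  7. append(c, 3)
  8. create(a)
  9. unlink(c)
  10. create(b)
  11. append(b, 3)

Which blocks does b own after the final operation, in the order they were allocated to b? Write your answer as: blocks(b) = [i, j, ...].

  1. create(a)  ⇒  F.......  {a→[0]}
  2. create(d)  ⇒  FF......  {a→[0]; d→[1]}
  3. append(d, 2)  ⇒  FFFF....  {a→[0]; d→[1, 2, 3]}
  4. unlink(d)  ⇒  F.......  {a→[0]}
  5. unlink(a)  ⇒  ........  {}
  6. create(c)  ⇒  F.......  {c→[0]}
  7. append(c, 3)  ⇒  FFFF....  {c→[0, 1, 2, 3]}
  8. create(a)  ⇒  FFFFF...  {a→[4]; c→[0, 1, 2, 3]}
  9. unlink(c)  ⇒  ....F...  {a→[4]}
  10. create(b)  ⇒  F...F...  {a→[4]; b→[0]}
  11. append(b, 3)  ⇒  FFFFF...  {a→[4]; b→[0, 1, 2, 3]}

blocks(b) = [0, 1, 2, 3]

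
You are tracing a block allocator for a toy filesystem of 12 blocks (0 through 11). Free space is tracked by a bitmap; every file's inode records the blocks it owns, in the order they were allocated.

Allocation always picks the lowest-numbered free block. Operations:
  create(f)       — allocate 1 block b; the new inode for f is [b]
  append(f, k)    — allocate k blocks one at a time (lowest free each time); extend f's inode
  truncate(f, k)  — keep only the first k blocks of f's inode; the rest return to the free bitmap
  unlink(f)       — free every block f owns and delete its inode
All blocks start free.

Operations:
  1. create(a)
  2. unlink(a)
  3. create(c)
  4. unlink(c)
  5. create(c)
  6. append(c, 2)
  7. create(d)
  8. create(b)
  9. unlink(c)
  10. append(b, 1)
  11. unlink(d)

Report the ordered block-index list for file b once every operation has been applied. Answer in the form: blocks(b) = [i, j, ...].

blocks(b) = [4, 0]

[1] create(a) — a=0 (map F...........)
[2] unlink(a) —  (map ............)
[3] create(c) — c=0 (map F...........)
[4] unlink(c) —  (map ............)
[5] create(c) — c=0 (map F...........)
[6] append(c, 2) — c=0,1,2 (map FFF.........)
[7] create(d) — c=0,1,2 d=3 (map FFFF........)
[8] create(b) — b=4 c=0,1,2 d=3 (map FFFFF.......)
[9] unlink(c) — b=4 d=3 (map ...FF.......)
[10] append(b, 1) — b=4,0 d=3 (map F..FF.......)
[11] unlink(d) — b=4,0 (map F...F.......)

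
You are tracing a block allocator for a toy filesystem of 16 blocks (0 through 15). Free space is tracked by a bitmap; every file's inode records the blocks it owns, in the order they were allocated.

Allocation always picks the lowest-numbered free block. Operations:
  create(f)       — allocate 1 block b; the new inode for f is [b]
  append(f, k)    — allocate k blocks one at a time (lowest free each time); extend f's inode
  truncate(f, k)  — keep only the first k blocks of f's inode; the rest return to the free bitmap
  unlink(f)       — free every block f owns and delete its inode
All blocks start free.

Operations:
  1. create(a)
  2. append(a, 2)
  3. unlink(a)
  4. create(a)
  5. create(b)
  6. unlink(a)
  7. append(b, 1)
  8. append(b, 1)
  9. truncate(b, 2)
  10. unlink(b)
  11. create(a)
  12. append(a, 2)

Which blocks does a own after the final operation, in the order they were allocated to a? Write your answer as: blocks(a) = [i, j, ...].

blocks(a) = [0, 1, 2]

create(a): bitmap=F............... | a=[0]
append(a, 2): bitmap=FFF............. | a=[0, 1, 2]
unlink(a): bitmap=................ | 
create(a): bitmap=F............... | a=[0]
create(b): bitmap=FF.............. | a=[0] b=[1]
unlink(a): bitmap=.F.............. | b=[1]
append(b, 1): bitmap=FF.............. | b=[1, 0]
append(b, 1): bitmap=FFF............. | b=[1, 0, 2]
truncate(b, 2): bitmap=FF.............. | b=[1, 0]
unlink(b): bitmap=................ | 
create(a): bitmap=F............... | a=[0]
append(a, 2): bitmap=FFF............. | a=[0, 1, 2]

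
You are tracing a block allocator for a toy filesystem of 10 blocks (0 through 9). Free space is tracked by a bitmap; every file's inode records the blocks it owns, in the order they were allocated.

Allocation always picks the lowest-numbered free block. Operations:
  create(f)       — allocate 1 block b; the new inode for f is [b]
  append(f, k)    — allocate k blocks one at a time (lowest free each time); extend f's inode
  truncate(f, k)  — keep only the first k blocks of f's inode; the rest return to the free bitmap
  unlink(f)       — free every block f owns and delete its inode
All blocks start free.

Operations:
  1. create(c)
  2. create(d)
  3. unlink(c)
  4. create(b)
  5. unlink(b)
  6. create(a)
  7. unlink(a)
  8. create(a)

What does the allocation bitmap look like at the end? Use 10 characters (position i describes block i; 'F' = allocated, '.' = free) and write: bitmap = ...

after create(c) → c:[0]  free=[F.........]
after create(d) → c:[0], d:[1]  free=[FF........]
after unlink(c) → d:[1]  free=[.F........]
after create(b) → b:[0], d:[1]  free=[FF........]
after unlink(b) → d:[1]  free=[.F........]
after create(a) → a:[0], d:[1]  free=[FF........]
after unlink(a) → d:[1]  free=[.F........]
after create(a) → a:[0], d:[1]  free=[FF........]

bitmap = FF........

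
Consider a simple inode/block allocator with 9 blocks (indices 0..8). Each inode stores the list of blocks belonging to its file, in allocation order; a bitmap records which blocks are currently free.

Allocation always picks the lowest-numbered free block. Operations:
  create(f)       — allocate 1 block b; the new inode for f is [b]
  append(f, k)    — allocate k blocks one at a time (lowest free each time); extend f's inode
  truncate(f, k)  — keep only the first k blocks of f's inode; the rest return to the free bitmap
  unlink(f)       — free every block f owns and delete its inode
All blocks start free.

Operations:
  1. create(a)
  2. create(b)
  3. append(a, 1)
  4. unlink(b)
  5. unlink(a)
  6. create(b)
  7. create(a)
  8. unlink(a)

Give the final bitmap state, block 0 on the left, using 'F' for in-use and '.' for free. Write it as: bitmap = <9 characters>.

[1] create(a) — a=0 (map F........)
[2] create(b) — a=0 b=1 (map FF.......)
[3] append(a, 1) — a=0,2 b=1 (map FFF......)
[4] unlink(b) — a=0,2 (map F.F......)
[5] unlink(a) —  (map .........)
[6] create(b) — b=0 (map F........)
[7] create(a) — a=1 b=0 (map FF.......)
[8] unlink(a) — b=0 (map F........)

bitmap = F........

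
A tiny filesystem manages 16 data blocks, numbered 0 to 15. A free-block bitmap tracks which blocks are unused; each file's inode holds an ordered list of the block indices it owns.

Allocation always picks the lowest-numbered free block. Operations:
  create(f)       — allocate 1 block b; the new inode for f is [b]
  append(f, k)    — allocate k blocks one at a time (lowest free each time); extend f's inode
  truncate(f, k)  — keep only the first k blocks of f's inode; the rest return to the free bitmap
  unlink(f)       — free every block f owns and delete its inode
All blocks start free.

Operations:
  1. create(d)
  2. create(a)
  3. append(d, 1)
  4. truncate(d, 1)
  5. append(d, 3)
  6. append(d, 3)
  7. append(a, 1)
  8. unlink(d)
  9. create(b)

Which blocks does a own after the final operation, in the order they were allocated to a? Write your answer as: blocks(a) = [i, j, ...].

blocks(a) = [1, 8]

after create(d) → d:[0]  free=[F...............]
after create(a) → a:[1], d:[0]  free=[FF..............]
after append(d, 1) → a:[1], d:[0, 2]  free=[FFF.............]
after truncate(d, 1) → a:[1], d:[0]  free=[FF..............]
after append(d, 3) → a:[1], d:[0, 2, 3, 4]  free=[FFFFF...........]
after append(d, 3) → a:[1], d:[0, 2, 3, 4, 5, 6, 7]  free=[FFFFFFFF........]
after append(a, 1) → a:[1, 8], d:[0, 2, 3, 4, 5, 6, 7]  free=[FFFFFFFFF.......]
after unlink(d) → a:[1, 8]  free=[.F......F.......]
after create(b) → a:[1, 8], b:[0]  free=[FF......F.......]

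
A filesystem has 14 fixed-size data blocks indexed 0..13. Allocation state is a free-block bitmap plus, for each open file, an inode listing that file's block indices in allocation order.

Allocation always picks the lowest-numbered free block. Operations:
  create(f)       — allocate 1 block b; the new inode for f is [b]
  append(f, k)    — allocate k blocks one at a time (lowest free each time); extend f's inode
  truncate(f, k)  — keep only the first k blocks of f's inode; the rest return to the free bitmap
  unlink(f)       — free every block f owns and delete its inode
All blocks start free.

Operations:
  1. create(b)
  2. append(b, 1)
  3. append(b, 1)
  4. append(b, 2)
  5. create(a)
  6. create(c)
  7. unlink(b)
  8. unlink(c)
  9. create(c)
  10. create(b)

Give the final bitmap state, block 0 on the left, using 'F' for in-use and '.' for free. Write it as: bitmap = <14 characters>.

  1. create(b)  ⇒  F.............  {b→[0]}
  2. append(b, 1)  ⇒  FF............  {b→[0, 1]}
  3. append(b, 1)  ⇒  FFF...........  {b→[0, 1, 2]}
  4. append(b, 2)  ⇒  FFFFF.........  {b→[0, 1, 2, 3, 4]}
  5. create(a)  ⇒  FFFFFF........  {a→[5]; b→[0, 1, 2, 3, 4]}
  6. create(c)  ⇒  FFFFFFF.......  {a→[5]; b→[0, 1, 2, 3, 4]; c→[6]}
  7. unlink(b)  ⇒  .....FF.......  {a→[5]; c→[6]}
  8. unlink(c)  ⇒  .....F........  {a→[5]}
  9. create(c)  ⇒  F....F........  {a→[5]; c→[0]}
  10. create(b)  ⇒  FF...F........  {a→[5]; b→[1]; c→[0]}

bitmap = FF...F........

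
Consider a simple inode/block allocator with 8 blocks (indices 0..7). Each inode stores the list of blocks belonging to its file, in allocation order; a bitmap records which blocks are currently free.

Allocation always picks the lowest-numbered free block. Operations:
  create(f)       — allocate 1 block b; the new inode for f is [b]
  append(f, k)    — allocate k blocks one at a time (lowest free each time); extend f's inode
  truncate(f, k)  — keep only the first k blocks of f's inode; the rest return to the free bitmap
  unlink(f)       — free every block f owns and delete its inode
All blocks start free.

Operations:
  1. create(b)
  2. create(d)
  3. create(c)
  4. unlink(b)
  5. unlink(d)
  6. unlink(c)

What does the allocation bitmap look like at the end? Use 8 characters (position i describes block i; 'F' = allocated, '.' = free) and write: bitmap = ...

[1] create(b) — b=0 (map F.......)
[2] create(d) — b=0 d=1 (map FF......)
[3] create(c) — b=0 c=2 d=1 (map FFF.....)
[4] unlink(b) — c=2 d=1 (map .FF.....)
[5] unlink(d) — c=2 (map ..F.....)
[6] unlink(c) —  (map ........)

bitmap = ........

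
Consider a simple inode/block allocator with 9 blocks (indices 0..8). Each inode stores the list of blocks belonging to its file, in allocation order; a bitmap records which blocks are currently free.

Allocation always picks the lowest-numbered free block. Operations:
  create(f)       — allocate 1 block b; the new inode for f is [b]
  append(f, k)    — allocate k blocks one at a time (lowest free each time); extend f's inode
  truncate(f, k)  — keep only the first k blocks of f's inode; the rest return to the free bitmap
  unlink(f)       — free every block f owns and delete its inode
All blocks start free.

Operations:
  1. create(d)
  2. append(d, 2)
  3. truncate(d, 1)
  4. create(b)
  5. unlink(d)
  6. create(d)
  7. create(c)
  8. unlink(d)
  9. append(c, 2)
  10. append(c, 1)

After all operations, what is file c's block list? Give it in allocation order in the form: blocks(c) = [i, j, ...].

[1] create(d) — d=0 (map F........)
[2] append(d, 2) — d=0,1,2 (map FFF......)
[3] truncate(d, 1) — d=0 (map F........)
[4] create(b) — b=1 d=0 (map FF.......)
[5] unlink(d) — b=1 (map .F.......)
[6] create(d) — b=1 d=0 (map FF.......)
[7] create(c) — b=1 c=2 d=0 (map FFF......)
[8] unlink(d) — b=1 c=2 (map .FF......)
[9] append(c, 2) — b=1 c=2,0,3 (map FFFF.....)
[10] append(c, 1) — b=1 c=2,0,3,4 (map FFFFF....)

blocks(c) = [2, 0, 3, 4]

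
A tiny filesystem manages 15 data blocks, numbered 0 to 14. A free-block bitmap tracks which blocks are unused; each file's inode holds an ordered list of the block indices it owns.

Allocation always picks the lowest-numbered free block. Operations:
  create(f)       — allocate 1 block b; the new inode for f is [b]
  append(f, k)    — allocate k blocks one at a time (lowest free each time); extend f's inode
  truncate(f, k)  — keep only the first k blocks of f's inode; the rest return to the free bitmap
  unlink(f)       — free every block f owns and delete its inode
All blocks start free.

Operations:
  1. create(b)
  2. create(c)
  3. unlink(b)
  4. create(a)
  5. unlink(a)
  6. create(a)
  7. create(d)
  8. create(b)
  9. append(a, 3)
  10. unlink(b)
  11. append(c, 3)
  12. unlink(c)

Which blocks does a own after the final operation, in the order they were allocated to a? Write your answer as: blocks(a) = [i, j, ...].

blocks(a) = [0, 4, 5, 6]

[1] create(b) — b=0 (map F..............)
[2] create(c) — b=0 c=1 (map FF.............)
[3] unlink(b) — c=1 (map .F.............)
[4] create(a) — a=0 c=1 (map FF.............)
[5] unlink(a) — c=1 (map .F.............)
[6] create(a) — a=0 c=1 (map FF.............)
[7] create(d) — a=0 c=1 d=2 (map FFF............)
[8] create(b) — a=0 b=3 c=1 d=2 (map FFFF...........)
[9] append(a, 3) — a=0,4,5,6 b=3 c=1 d=2 (map FFFFFFF........)
[10] unlink(b) — a=0,4,5,6 c=1 d=2 (map FFF.FFF........)
[11] append(c, 3) — a=0,4,5,6 c=1,3,7,8 d=2 (map FFFFFFFFF......)
[12] unlink(c) — a=0,4,5,6 d=2 (map F.F.FFF........)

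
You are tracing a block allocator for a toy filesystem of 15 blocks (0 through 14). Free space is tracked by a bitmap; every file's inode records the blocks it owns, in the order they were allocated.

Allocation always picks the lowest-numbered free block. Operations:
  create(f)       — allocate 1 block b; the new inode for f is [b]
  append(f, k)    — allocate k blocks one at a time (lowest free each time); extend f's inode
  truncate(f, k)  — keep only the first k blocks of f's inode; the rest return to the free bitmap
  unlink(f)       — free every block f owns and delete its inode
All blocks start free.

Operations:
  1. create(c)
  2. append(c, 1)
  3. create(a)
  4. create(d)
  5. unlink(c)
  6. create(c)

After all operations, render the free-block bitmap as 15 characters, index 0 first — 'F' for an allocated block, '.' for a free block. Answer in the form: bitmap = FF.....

bitmap = F.FF...........

after create(c) → c:[0]  free=[F..............]
after append(c, 1) → c:[0, 1]  free=[FF.............]
after create(a) → a:[2], c:[0, 1]  free=[FFF............]
after create(d) → a:[2], c:[0, 1], d:[3]  free=[FFFF...........]
after unlink(c) → a:[2], d:[3]  free=[..FF...........]
after create(c) → a:[2], c:[0], d:[3]  free=[F.FF...........]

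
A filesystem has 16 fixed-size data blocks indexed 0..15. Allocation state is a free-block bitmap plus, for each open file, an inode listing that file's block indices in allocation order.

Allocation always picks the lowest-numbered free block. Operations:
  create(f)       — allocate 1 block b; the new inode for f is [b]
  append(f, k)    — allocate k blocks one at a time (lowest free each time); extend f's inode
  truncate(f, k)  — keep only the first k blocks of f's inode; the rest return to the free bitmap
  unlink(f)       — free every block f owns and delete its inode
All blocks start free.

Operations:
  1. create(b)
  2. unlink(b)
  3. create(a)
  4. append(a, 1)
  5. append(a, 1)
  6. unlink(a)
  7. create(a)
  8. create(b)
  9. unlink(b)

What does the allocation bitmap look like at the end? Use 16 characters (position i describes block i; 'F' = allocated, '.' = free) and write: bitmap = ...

bitmap = F...............

  1. create(b)  ⇒  F...............  {b→[0]}
  2. unlink(b)  ⇒  ................  {}
  3. create(a)  ⇒  F...............  {a→[0]}
  4. append(a, 1)  ⇒  FF..............  {a→[0, 1]}
  5. append(a, 1)  ⇒  FFF.............  {a→[0, 1, 2]}
  6. unlink(a)  ⇒  ................  {}
  7. create(a)  ⇒  F...............  {a→[0]}
  8. create(b)  ⇒  FF..............  {a→[0]; b→[1]}
  9. unlink(b)  ⇒  F...............  {a→[0]}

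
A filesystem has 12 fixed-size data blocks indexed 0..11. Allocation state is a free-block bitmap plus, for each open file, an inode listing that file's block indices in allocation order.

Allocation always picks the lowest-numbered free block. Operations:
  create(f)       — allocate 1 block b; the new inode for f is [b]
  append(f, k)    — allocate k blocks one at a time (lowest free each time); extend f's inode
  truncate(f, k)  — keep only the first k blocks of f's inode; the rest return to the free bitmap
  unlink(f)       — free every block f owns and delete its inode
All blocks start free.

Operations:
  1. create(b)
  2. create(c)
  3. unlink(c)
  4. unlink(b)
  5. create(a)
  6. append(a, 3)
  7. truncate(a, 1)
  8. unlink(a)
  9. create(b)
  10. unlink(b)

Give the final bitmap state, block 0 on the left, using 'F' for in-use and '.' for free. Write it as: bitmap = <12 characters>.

create(b): bitmap=F........... | b=[0]
create(c): bitmap=FF.......... | b=[0] c=[1]
unlink(c): bitmap=F........... | b=[0]
unlink(b): bitmap=............ | 
create(a): bitmap=F........... | a=[0]
append(a, 3): bitmap=FFFF........ | a=[0, 1, 2, 3]
truncate(a, 1): bitmap=F........... | a=[0]
unlink(a): bitmap=............ | 
create(b): bitmap=F........... | b=[0]
unlink(b): bitmap=............ | 

bitmap = ............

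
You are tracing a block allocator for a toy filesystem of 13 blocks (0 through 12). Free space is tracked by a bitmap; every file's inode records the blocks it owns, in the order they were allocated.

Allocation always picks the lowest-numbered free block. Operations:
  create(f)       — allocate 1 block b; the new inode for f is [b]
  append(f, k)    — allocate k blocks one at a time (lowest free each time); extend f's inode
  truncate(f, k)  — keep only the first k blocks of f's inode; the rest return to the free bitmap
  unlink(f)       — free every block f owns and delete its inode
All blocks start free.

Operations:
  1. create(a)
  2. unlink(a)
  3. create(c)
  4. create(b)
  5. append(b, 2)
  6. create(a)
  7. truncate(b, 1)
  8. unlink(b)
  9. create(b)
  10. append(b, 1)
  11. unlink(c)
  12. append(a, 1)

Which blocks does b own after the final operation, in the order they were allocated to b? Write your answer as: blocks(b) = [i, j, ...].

blocks(b) = [1, 2]

[1] create(a) — a=0 (map F............)
[2] unlink(a) —  (map .............)
[3] create(c) — c=0 (map F............)
[4] create(b) — b=1 c=0 (map FF...........)
[5] append(b, 2) — b=1,2,3 c=0 (map FFFF.........)
[6] create(a) — a=4 b=1,2,3 c=0 (map FFFFF........)
[7] truncate(b, 1) — a=4 b=1 c=0 (map FF..F........)
[8] unlink(b) — a=4 c=0 (map F...F........)
[9] create(b) — a=4 b=1 c=0 (map FF..F........)
[10] append(b, 1) — a=4 b=1,2 c=0 (map FFF.F........)
[11] unlink(c) — a=4 b=1,2 (map .FF.F........)
[12] append(a, 1) — a=4,0 b=1,2 (map FFF.F........)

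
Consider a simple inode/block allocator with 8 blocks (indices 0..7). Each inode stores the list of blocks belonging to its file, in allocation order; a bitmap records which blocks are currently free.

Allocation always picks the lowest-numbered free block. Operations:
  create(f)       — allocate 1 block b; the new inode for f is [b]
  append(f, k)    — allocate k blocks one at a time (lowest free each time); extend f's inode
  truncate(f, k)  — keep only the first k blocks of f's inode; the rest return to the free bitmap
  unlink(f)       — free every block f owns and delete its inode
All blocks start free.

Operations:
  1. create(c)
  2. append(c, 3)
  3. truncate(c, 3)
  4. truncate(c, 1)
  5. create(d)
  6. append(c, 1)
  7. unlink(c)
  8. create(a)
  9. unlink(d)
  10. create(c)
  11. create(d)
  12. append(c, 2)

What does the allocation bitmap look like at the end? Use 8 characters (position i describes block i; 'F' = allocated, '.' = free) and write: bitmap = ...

bitmap = FFFFF...

  1. create(c)  ⇒  F.......  {c→[0]}
  2. append(c, 3)  ⇒  FFFF....  {c→[0, 1, 2, 3]}
  3. truncate(c, 3)  ⇒  FFF.....  {c→[0, 1, 2]}
  4. truncate(c, 1)  ⇒  F.......  {c→[0]}
  5. create(d)  ⇒  FF......  {c→[0]; d→[1]}
  6. append(c, 1)  ⇒  FFF.....  {c→[0, 2]; d→[1]}
  7. unlink(c)  ⇒  .F......  {d→[1]}
  8. create(a)  ⇒  FF......  {a→[0]; d→[1]}
  9. unlink(d)  ⇒  F.......  {a→[0]}
  10. create(c)  ⇒  FF......  {a→[0]; c→[1]}
  11. create(d)  ⇒  FFF.....  {a→[0]; c→[1]; d→[2]}
  12. append(c, 2)  ⇒  FFFFF...  {a→[0]; c→[1, 3, 4]; d→[2]}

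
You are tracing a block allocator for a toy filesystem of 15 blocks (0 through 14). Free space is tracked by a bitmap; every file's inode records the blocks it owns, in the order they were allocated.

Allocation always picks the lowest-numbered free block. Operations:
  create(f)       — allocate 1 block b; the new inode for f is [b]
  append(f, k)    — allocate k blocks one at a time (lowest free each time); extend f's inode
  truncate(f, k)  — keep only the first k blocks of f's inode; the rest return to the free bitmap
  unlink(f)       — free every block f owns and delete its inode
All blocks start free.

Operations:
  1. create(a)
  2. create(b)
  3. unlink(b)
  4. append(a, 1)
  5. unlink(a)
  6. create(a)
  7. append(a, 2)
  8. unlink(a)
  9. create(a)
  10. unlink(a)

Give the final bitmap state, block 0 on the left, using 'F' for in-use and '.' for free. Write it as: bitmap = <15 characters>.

create(a): bitmap=F.............. | a=[0]
create(b): bitmap=FF............. | a=[0] b=[1]
unlink(b): bitmap=F.............. | a=[0]
append(a, 1): bitmap=FF............. | a=[0, 1]
unlink(a): bitmap=............... | 
create(a): bitmap=F.............. | a=[0]
append(a, 2): bitmap=FFF............ | a=[0, 1, 2]
unlink(a): bitmap=............... | 
create(a): bitmap=F.............. | a=[0]
unlink(a): bitmap=............... | 

bitmap = ...............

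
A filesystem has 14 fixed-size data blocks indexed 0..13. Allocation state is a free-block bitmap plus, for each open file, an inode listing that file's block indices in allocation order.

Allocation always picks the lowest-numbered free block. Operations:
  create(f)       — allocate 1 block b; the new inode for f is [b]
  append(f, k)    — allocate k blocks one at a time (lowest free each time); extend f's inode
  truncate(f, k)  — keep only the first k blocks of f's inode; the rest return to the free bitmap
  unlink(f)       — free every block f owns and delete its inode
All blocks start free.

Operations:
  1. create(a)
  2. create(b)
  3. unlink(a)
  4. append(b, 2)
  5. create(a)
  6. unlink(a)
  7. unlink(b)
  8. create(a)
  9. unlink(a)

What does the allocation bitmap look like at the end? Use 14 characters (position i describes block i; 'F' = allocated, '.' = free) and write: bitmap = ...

bitmap = ..............

[1] create(a) — a=0 (map F.............)
[2] create(b) — a=0 b=1 (map FF............)
[3] unlink(a) — b=1 (map .F............)
[4] append(b, 2) — b=1,0,2 (map FFF...........)
[5] create(a) — a=3 b=1,0,2 (map FFFF..........)
[6] unlink(a) — b=1,0,2 (map FFF...........)
[7] unlink(b) —  (map ..............)
[8] create(a) — a=0 (map F.............)
[9] unlink(a) —  (map ..............)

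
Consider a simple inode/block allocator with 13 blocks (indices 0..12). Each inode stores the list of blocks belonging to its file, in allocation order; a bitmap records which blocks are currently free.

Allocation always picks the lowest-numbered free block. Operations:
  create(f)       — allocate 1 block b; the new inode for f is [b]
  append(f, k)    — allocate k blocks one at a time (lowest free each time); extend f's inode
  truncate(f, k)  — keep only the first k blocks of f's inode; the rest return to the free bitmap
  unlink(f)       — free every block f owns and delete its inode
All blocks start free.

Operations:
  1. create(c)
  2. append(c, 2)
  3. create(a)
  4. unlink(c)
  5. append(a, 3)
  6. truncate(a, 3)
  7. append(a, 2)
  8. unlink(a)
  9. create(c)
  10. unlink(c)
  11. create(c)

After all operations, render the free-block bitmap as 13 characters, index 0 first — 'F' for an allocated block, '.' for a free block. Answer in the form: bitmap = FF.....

  1. create(c)  ⇒  F............  {c→[0]}
  2. append(c, 2)  ⇒  FFF..........  {c→[0, 1, 2]}
  3. create(a)  ⇒  FFFF.........  {a→[3]; c→[0, 1, 2]}
  4. unlink(c)  ⇒  ...F.........  {a→[3]}
  5. append(a, 3)  ⇒  FFFF.........  {a→[3, 0, 1, 2]}
  6. truncate(a, 3)  ⇒  FF.F.........  {a→[3, 0, 1]}
  7. append(a, 2)  ⇒  FFFFF........  {a→[3, 0, 1, 2, 4]}
  8. unlink(a)  ⇒  .............  {}
  9. create(c)  ⇒  F............  {c→[0]}
  10. unlink(c)  ⇒  .............  {}
  11. create(c)  ⇒  F............  {c→[0]}

bitmap = F............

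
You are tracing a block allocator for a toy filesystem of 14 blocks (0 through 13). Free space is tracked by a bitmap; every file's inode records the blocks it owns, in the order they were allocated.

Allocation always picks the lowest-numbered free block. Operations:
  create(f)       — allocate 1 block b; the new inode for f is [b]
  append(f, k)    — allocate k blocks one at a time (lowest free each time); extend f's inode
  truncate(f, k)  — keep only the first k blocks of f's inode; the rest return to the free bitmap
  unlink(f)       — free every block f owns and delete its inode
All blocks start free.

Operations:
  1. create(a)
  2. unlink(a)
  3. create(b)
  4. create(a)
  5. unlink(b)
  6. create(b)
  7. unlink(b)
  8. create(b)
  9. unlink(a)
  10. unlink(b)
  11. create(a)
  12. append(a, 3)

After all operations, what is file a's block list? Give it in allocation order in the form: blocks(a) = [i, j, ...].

create(a): bitmap=F............. | a=[0]
unlink(a): bitmap=.............. | 
create(b): bitmap=F............. | b=[0]
create(a): bitmap=FF............ | a=[1] b=[0]
unlink(b): bitmap=.F............ | a=[1]
create(b): bitmap=FF............ | a=[1] b=[0]
unlink(b): bitmap=.F............ | a=[1]
create(b): bitmap=FF............ | a=[1] b=[0]
unlink(a): bitmap=F............. | b=[0]
unlink(b): bitmap=.............. | 
create(a): bitmap=F............. | a=[0]
append(a, 3): bitmap=FFFF.......... | a=[0, 1, 2, 3]

blocks(a) = [0, 1, 2, 3]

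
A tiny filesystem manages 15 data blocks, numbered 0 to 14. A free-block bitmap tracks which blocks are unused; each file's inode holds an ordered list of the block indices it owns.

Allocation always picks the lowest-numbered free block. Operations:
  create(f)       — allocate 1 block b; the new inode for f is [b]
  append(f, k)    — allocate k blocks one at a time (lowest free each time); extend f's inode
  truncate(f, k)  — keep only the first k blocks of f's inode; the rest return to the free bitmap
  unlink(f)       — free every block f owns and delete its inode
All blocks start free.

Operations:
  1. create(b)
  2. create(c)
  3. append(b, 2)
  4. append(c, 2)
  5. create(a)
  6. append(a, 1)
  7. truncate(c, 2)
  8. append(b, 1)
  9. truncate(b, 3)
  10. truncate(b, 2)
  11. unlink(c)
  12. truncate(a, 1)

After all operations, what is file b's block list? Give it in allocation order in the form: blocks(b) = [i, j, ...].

blocks(b) = [0, 2]

create(b): bitmap=F.............. | b=[0]
create(c): bitmap=FF............. | b=[0] c=[1]
append(b, 2): bitmap=FFFF........... | b=[0, 2, 3] c=[1]
append(c, 2): bitmap=FFFFFF......... | b=[0, 2, 3] c=[1, 4, 5]
create(a): bitmap=FFFFFFF........ | a=[6] b=[0, 2, 3] c=[1, 4, 5]
append(a, 1): bitmap=FFFFFFFF....... | a=[6, 7] b=[0, 2, 3] c=[1, 4, 5]
truncate(c, 2): bitmap=FFFFF.FF....... | a=[6, 7] b=[0, 2, 3] c=[1, 4]
append(b, 1): bitmap=FFFFFFFF....... | a=[6, 7] b=[0, 2, 3, 5] c=[1, 4]
truncate(b, 3): bitmap=FFFFF.FF....... | a=[6, 7] b=[0, 2, 3] c=[1, 4]
truncate(b, 2): bitmap=FFF.F.FF....... | a=[6, 7] b=[0, 2] c=[1, 4]
unlink(c): bitmap=F.F...FF....... | a=[6, 7] b=[0, 2]
truncate(a, 1): bitmap=F.F...F........ | a=[6] b=[0, 2]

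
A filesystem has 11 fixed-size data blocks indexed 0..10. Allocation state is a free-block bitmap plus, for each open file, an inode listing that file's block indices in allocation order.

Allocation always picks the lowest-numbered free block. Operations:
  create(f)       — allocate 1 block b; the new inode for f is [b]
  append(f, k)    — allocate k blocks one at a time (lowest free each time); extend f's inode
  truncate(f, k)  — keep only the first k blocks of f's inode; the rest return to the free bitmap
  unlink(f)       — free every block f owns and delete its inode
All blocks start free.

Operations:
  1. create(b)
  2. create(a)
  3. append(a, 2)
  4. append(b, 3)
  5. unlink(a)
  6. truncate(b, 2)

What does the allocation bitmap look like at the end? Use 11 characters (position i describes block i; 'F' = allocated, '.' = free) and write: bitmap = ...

after create(b) → b:[0]  free=[F..........]
after create(a) → a:[1], b:[0]  free=[FF.........]
after append(a, 2) → a:[1, 2, 3], b:[0]  free=[FFFF.......]
after append(b, 3) → a:[1, 2, 3], b:[0, 4, 5, 6]  free=[FFFFFFF....]
after unlink(a) → b:[0, 4, 5, 6]  free=[F...FFF....]
after truncate(b, 2) → b:[0, 4]  free=[F...F......]

bitmap = F...F......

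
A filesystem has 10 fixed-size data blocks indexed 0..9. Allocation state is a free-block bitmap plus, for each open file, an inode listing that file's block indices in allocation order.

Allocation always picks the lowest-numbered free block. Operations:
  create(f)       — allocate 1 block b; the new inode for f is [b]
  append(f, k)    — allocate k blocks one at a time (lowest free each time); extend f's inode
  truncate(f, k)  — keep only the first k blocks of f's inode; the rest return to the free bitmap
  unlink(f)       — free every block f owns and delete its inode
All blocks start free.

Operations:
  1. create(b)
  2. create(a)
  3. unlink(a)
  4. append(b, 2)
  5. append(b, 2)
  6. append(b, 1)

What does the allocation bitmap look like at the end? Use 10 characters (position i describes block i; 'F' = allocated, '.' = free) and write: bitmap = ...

  1. create(b)  ⇒  F.........  {b→[0]}
  2. create(a)  ⇒  FF........  {a→[1]; b→[0]}
  3. unlink(a)  ⇒  F.........  {b→[0]}
  4. append(b, 2)  ⇒  FFF.......  {b→[0, 1, 2]}
  5. append(b, 2)  ⇒  FFFFF.....  {b→[0, 1, 2, 3, 4]}
  6. append(b, 1)  ⇒  FFFFFF....  {b→[0, 1, 2, 3, 4, 5]}

bitmap = FFFFFF....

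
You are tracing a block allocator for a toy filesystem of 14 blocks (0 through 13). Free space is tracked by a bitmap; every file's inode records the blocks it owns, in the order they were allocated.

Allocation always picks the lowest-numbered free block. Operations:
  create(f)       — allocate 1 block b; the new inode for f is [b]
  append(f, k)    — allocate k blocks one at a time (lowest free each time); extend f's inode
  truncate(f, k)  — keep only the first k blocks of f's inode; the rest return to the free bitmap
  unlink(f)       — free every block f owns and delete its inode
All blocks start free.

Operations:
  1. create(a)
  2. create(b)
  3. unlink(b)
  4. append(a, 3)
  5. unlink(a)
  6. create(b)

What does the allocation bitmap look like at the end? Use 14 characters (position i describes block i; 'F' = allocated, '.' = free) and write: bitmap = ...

after create(a) → a:[0]  free=[F.............]
after create(b) → a:[0], b:[1]  free=[FF............]
after unlink(b) → a:[0]  free=[F.............]
after append(a, 3) → a:[0, 1, 2, 3]  free=[FFFF..........]
after unlink(a) →   free=[..............]
after create(b) → b:[0]  free=[F.............]

bitmap = F.............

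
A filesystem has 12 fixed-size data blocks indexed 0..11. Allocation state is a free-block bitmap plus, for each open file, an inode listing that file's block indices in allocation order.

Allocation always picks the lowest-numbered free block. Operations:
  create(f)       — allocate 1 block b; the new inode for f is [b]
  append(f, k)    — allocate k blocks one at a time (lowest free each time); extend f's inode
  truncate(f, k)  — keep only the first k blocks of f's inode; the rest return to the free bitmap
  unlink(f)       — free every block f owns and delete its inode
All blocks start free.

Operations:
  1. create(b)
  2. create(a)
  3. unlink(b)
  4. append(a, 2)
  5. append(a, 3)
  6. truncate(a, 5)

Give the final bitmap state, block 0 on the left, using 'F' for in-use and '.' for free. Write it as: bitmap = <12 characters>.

[1] create(b) — b=0 (map F...........)
[2] create(a) — a=1 b=0 (map FF..........)
[3] unlink(b) — a=1 (map .F..........)
[4] append(a, 2) — a=1,0,2 (map FFF.........)
[5] append(a, 3) — a=1,0,2,3,4,5 (map FFFFFF......)
[6] truncate(a, 5) — a=1,0,2,3,4 (map FFFFF.......)

bitmap = FFFFF.......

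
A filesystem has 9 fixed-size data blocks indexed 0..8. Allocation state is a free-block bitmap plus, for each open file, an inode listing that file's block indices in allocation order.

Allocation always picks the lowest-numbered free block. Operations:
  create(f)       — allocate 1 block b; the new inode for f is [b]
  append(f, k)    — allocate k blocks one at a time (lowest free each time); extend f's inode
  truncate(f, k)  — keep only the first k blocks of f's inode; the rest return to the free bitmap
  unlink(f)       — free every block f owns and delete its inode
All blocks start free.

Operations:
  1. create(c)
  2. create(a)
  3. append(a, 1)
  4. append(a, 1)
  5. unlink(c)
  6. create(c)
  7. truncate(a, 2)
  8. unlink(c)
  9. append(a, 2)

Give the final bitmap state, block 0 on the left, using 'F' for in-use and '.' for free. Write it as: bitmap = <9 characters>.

[1] create(c) — c=0 (map F........)
[2] create(a) — a=1 c=0 (map FF.......)
[3] append(a, 1) — a=1,2 c=0 (map FFF......)
[4] append(a, 1) — a=1,2,3 c=0 (map FFFF.....)
[5] unlink(c) — a=1,2,3 (map .FFF.....)
[6] create(c) — a=1,2,3 c=0 (map FFFF.....)
[7] truncate(a, 2) — a=1,2 c=0 (map FFF......)
[8] unlink(c) — a=1,2 (map .FF......)
[9] append(a, 2) — a=1,2,0,3 (map FFFF.....)

bitmap = FFFF.....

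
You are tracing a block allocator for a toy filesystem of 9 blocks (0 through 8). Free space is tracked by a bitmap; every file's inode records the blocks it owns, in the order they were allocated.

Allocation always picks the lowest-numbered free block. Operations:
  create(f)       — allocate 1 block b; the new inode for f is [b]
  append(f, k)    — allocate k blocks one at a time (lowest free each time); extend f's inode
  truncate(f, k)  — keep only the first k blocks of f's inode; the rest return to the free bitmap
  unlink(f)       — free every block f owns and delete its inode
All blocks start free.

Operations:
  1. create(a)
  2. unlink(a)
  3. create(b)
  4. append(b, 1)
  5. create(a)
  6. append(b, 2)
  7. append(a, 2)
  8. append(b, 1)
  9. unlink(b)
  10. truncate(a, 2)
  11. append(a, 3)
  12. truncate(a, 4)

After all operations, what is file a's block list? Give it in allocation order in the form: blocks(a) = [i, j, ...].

blocks(a) = [2, 5, 0, 1]

create(a): bitmap=F........ | a=[0]
unlink(a): bitmap=......... | 
create(b): bitmap=F........ | b=[0]
append(b, 1): bitmap=FF....... | b=[0, 1]
create(a): bitmap=FFF...... | a=[2] b=[0, 1]
append(b, 2): bitmap=FFFFF.... | a=[2] b=[0, 1, 3, 4]
append(a, 2): bitmap=FFFFFFF.. | a=[2, 5, 6] b=[0, 1, 3, 4]
append(b, 1): bitmap=FFFFFFFF. | a=[2, 5, 6] b=[0, 1, 3, 4, 7]
unlink(b): bitmap=..F..FF.. | a=[2, 5, 6]
truncate(a, 2): bitmap=..F..F... | a=[2, 5]
append(a, 3): bitmap=FFFF.F... | a=[2, 5, 0, 1, 3]
truncate(a, 4): bitmap=FFF..F... | a=[2, 5, 0, 1]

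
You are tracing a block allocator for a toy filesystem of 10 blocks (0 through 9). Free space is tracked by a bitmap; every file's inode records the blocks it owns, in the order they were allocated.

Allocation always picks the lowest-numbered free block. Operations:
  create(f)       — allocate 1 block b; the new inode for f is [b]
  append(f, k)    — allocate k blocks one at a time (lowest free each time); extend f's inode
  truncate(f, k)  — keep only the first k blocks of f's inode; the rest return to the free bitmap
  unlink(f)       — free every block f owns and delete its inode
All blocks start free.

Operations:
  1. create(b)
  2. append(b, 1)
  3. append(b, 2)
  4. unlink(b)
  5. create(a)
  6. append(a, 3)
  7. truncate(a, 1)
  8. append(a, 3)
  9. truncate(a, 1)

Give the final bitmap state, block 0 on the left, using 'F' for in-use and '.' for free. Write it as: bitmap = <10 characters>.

bitmap = F.........

create(b): bitmap=F......... | b=[0]
append(b, 1): bitmap=FF........ | b=[0, 1]
append(b, 2): bitmap=FFFF...... | b=[0, 1, 2, 3]
unlink(b): bitmap=.......... | 
create(a): bitmap=F......... | a=[0]
append(a, 3): bitmap=FFFF...... | a=[0, 1, 2, 3]
truncate(a, 1): bitmap=F......... | a=[0]
append(a, 3): bitmap=FFFF...... | a=[0, 1, 2, 3]
truncate(a, 1): bitmap=F......... | a=[0]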